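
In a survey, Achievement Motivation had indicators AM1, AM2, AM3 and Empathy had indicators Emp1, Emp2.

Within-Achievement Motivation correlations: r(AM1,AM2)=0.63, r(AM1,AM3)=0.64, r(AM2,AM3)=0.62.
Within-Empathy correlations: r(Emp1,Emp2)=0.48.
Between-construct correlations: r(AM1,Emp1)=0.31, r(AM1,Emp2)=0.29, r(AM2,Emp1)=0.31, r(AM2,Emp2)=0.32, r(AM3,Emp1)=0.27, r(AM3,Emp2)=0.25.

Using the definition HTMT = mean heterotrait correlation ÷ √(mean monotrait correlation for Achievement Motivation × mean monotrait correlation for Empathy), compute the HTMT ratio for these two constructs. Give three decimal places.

0.530

Between-construct mean = 1.75/6 = 0.2917.
Mean within-AM = 1.89/3 = 0.6300; mean within-Emp = 0.48/1 = 0.4800.
Geometric mean = √(0.6300 × 0.4800) = 0.5499.
HTMT = 0.2917 / 0.5499 = 0.530.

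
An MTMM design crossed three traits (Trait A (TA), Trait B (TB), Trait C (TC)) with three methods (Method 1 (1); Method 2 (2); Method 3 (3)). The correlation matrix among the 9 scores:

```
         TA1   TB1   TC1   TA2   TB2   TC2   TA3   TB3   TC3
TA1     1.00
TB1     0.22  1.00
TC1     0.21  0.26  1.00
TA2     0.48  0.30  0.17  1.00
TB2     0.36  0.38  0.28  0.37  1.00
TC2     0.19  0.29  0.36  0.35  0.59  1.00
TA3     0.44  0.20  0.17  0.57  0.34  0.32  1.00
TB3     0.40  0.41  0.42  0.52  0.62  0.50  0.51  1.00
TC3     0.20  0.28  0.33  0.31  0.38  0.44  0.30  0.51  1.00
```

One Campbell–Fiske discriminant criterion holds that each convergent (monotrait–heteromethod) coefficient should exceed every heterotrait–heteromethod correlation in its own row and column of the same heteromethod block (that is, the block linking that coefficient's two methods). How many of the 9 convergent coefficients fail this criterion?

3

Checking each validity diagonal entry against its comparison values:
TA (methods 1·2): 0.48 vs {0.36, 0.30, 0.19, 0.17} → pass.
TA (methods 1·3): 0.44 vs {0.40, 0.20, 0.20, 0.17} → pass.
TA (methods 2·3): 0.57 vs {0.52, 0.34, 0.31, 0.32} → pass.
TB (methods 1·2): 0.38 vs {0.30, 0.36, 0.29, 0.28} → pass.
TB (methods 1·3): 0.41 vs {0.20, 0.40, 0.28, 0.42} → fail.
TB (methods 2·3): 0.62 vs {0.34, 0.52, 0.38, 0.50} → pass.
TC (methods 1·2): 0.36 vs {0.17, 0.19, 0.28, 0.29} → pass.
TC (methods 1·3): 0.33 vs {0.17, 0.20, 0.42, 0.28} → fail.
TC (methods 2·3): 0.44 vs {0.32, 0.31, 0.50, 0.38} → fail.
3 of 9 fail.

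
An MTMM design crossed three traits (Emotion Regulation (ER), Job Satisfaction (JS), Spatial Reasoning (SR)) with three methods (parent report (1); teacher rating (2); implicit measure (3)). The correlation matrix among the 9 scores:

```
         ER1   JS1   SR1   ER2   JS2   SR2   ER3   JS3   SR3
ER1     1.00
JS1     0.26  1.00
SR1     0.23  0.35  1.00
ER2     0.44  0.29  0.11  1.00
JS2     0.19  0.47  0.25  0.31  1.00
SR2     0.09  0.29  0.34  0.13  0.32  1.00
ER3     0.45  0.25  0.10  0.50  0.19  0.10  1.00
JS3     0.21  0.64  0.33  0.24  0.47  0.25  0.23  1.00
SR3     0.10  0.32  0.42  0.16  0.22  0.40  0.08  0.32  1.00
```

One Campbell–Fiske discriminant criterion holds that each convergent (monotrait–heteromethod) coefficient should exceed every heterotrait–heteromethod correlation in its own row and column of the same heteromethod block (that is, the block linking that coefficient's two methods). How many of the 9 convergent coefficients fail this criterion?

0

Checking each validity diagonal entry against its comparison values:
ER (methods 1·2): 0.44 vs {0.19, 0.29, 0.09, 0.11} → pass.
ER (methods 1·3): 0.45 vs {0.21, 0.25, 0.10, 0.10} → pass.
ER (methods 2·3): 0.50 vs {0.24, 0.19, 0.16, 0.10} → pass.
JS (methods 1·2): 0.47 vs {0.29, 0.19, 0.29, 0.25} → pass.
JS (methods 1·3): 0.64 vs {0.25, 0.21, 0.32, 0.33} → pass.
JS (methods 2·3): 0.47 vs {0.19, 0.24, 0.22, 0.25} → pass.
SR (methods 1·2): 0.34 vs {0.11, 0.09, 0.25, 0.29} → pass.
SR (methods 1·3): 0.42 vs {0.10, 0.10, 0.33, 0.32} → pass.
SR (methods 2·3): 0.40 vs {0.10, 0.16, 0.25, 0.22} → pass.
0 of 9 fail.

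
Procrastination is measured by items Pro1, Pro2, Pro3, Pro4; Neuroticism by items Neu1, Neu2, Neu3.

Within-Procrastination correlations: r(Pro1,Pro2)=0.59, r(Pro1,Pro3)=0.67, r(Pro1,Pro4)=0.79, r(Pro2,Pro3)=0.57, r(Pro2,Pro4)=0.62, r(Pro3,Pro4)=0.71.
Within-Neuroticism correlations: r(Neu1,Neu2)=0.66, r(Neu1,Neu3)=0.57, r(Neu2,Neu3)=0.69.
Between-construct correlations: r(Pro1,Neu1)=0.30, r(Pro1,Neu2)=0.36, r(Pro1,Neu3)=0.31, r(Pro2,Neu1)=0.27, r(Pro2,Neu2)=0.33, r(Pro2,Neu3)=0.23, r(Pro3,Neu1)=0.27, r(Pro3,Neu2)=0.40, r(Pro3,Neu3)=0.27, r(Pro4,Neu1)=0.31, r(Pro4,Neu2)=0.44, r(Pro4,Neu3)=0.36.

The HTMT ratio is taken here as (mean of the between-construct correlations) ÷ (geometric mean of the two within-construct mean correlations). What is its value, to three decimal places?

0.494

Mean between = 3.85/12 = 0.3208.
Mean within-Pro = 3.95/6 = 0.6583; mean within-Neu = 1.92/3 = 0.6400.
Geometric mean = √(0.6583 × 0.6400) = 0.6491.
HTMT = 0.3208 / 0.6491 = 0.494.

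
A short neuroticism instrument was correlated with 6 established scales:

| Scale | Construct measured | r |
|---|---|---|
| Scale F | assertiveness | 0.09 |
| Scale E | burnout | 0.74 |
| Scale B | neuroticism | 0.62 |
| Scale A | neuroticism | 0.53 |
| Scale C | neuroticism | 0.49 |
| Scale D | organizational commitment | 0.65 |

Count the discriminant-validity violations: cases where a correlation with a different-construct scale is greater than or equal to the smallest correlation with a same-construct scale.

Convergent (same construct = neuroticism): Scale B, Scale A, Scale C.
Smallest convergent = 0.49. Discriminant values: 0.09, 0.74, 0.65; count ≥ 0.49 → 2.

2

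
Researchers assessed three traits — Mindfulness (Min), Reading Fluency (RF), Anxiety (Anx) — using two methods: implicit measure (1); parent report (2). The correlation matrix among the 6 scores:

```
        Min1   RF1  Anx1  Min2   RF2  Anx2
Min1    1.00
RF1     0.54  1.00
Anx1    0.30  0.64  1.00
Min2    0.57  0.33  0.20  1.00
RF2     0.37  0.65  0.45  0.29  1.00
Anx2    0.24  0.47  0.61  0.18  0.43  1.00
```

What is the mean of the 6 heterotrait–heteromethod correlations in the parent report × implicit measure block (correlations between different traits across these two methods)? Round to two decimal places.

HTHM values (method 2 × method 1): 0.33, 0.20, 0.37, 0.45, 0.24, 0.47; mean = 2.06/6 = 0.34.

0.34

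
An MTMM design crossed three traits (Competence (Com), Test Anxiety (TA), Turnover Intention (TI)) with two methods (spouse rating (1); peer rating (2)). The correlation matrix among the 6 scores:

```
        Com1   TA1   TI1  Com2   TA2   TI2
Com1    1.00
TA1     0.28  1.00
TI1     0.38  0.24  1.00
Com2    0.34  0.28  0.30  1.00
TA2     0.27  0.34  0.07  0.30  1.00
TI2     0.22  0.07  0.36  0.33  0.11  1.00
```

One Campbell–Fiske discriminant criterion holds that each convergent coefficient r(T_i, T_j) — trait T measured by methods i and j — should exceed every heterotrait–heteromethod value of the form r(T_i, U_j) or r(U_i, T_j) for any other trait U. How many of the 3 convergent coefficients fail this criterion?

Checking each validity diagonal entry against its comparison values:
Com (methods 1·2): 0.34 vs {0.27, 0.28, 0.22, 0.30} → pass.
TA (methods 1·2): 0.34 vs {0.28, 0.27, 0.07, 0.07} → pass.
TI (methods 1·2): 0.36 vs {0.30, 0.22, 0.07, 0.07} → pass.
0 of 3 fail.

0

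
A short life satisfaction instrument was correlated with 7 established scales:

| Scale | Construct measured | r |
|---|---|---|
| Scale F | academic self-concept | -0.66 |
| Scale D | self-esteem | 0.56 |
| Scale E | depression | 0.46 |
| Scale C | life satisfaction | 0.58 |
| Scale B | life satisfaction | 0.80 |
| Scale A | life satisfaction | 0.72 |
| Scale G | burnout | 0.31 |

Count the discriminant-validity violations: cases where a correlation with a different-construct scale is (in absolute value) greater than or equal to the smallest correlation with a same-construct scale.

1

Convergent (same construct = life satisfaction): Scale C, Scale B, Scale A.
Smallest convergent = 0.58. Discriminant |r|: 0.66, 0.56, 0.46, 0.31; count ≥ 0.58 → 1.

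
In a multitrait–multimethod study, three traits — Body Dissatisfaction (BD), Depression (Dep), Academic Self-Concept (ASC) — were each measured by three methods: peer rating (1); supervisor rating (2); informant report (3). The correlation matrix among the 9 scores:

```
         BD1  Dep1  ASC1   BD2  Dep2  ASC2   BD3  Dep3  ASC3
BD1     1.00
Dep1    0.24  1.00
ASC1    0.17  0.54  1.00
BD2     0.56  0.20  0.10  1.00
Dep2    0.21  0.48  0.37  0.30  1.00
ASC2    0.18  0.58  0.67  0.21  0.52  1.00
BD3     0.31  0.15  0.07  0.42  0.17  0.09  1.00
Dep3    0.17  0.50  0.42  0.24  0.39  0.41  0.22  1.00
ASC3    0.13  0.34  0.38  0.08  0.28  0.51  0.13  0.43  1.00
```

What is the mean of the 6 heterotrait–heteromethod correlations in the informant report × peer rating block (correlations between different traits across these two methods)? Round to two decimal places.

0.21

HTHM values (method 3 × method 1): 0.15, 0.07, 0.17, 0.42, 0.13, 0.34; mean = 1.28/6 = 0.21.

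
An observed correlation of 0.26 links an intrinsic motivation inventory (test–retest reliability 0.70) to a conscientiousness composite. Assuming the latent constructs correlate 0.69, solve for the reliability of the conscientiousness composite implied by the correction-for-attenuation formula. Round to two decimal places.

0.20

r_true = r_obs / √(r_xx · r_yy) ⇒ 0.69 = 0.26 / √(0.70 · r_yy).
√(0.70 · r_yy) = 0.26 / 0.69 = 0.3768; 0.70 · r_yy = 0.1420; r_yy = 0.1420 / 0.70 ≈ 0.20.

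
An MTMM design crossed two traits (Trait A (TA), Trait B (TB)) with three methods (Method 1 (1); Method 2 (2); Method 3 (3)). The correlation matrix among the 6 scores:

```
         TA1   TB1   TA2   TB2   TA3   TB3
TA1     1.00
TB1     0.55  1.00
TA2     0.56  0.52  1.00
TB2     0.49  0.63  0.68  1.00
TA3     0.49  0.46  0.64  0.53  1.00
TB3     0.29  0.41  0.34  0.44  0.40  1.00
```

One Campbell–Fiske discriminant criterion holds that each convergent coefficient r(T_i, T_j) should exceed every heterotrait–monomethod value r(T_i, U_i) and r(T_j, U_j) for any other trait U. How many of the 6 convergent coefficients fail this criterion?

Checking each validity diagonal entry against its comparison values:
TA (methods 1·2): 0.56 vs {0.55, 0.68} → fail.
TA (methods 1·3): 0.49 vs {0.55, 0.40} → fail.
TA (methods 2·3): 0.64 vs {0.68, 0.40} → fail.
TB (methods 1·2): 0.63 vs {0.55, 0.68} → fail.
TB (methods 1·3): 0.41 vs {0.55, 0.40} → fail.
TB (methods 2·3): 0.44 vs {0.68, 0.40} → fail.
6 of 6 fail.

6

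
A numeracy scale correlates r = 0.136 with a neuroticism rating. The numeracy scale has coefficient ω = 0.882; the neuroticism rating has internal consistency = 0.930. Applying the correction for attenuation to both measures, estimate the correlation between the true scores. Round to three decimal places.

r_true = r_obs / √(r_xx · r_yy) = 0.136 / √(0.882 × 0.930) = 0.136 / √0.820260 = 0.136 / 0.9057 ≈ 0.150.

0.150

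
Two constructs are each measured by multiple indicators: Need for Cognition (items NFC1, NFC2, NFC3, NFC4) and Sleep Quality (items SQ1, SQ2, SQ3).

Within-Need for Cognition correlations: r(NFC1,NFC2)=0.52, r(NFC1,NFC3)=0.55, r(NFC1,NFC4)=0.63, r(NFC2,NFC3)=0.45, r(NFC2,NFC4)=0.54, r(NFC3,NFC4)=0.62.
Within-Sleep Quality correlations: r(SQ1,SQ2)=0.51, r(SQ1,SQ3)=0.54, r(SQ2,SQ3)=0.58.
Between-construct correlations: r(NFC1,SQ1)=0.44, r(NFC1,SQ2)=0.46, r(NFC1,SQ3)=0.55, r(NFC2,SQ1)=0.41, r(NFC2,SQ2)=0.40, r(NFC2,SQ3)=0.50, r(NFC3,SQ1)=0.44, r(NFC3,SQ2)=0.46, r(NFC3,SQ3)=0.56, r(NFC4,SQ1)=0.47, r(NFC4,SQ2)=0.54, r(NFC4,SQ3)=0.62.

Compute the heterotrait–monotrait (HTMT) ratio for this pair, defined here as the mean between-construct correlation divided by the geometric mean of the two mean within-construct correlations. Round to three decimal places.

0.890

Mean between = 5.85/12 = 0.4875.
Mean within-NFC = 3.31/6 = 0.5517; mean within-SQ = 1.63/3 = 0.5433.
Geometric mean = √(0.5517 × 0.5433) = 0.5475.
HTMT = 0.4875 / 0.5475 = 0.890.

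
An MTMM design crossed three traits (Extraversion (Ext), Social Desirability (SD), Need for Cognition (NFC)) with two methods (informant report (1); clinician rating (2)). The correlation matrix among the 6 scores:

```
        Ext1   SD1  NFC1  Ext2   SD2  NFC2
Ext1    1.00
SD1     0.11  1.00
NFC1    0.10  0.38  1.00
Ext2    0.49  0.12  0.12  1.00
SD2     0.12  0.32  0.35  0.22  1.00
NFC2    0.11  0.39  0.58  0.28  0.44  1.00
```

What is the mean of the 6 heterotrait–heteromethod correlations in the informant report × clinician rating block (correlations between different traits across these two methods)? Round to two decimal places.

0.20

HTHM values (method 1 × method 2): 0.12, 0.11, 0.12, 0.39, 0.12, 0.35; mean = 1.21/6 = 0.20.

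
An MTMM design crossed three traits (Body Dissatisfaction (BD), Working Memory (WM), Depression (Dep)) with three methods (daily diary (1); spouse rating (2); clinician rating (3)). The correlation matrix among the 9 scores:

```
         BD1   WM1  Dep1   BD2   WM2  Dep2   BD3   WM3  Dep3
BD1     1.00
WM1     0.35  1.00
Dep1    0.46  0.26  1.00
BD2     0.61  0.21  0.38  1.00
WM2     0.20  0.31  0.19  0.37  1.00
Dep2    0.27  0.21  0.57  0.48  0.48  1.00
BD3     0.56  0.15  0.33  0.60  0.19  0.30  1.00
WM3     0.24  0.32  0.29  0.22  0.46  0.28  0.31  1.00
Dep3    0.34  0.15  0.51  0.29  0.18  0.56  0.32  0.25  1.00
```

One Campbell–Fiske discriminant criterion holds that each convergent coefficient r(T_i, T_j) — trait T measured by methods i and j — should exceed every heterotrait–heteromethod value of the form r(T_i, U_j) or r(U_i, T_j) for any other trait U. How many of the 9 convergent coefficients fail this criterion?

0

Convergent coefficients and their comparison sets:
BD (methods 1·2): 0.61 vs {0.20, 0.21, 0.27, 0.38} → pass.
BD (methods 1·3): 0.56 vs {0.24, 0.15, 0.34, 0.33} → pass.
BD (methods 2·3): 0.60 vs {0.22, 0.19, 0.29, 0.30} → pass.
WM (methods 1·2): 0.31 vs {0.21, 0.20, 0.21, 0.19} → pass.
WM (methods 1·3): 0.32 vs {0.15, 0.24, 0.15, 0.29} → pass.
WM (methods 2·3): 0.46 vs {0.19, 0.22, 0.18, 0.28} → pass.
Dep (methods 1·2): 0.57 vs {0.38, 0.27, 0.19, 0.21} → pass.
Dep (methods 1·3): 0.51 vs {0.33, 0.34, 0.29, 0.15} → pass.
Dep (methods 2·3): 0.56 vs {0.30, 0.29, 0.28, 0.18} → pass.
0 of 9 fail.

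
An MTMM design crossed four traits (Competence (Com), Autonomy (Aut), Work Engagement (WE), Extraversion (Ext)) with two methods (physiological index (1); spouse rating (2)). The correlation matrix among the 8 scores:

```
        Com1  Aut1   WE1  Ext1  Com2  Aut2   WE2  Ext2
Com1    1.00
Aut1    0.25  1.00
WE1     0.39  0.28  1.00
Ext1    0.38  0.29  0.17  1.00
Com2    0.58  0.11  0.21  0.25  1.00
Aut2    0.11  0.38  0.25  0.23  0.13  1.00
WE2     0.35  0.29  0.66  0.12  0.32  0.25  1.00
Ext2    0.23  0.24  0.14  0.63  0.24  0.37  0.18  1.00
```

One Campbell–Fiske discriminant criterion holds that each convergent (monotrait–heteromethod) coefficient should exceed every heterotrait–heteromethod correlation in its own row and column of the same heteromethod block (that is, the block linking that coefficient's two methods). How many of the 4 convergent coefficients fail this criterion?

0

Checking each validity diagonal entry against its comparison values:
Com (methods 1·2): 0.58 vs {0.11, 0.11, 0.35, 0.21, 0.23, 0.25} → pass.
Aut (methods 1·2): 0.38 vs {0.11, 0.11, 0.29, 0.25, 0.24, 0.23} → pass.
WE (methods 1·2): 0.66 vs {0.21, 0.35, 0.25, 0.29, 0.14, 0.12} → pass.
Ext (methods 1·2): 0.63 vs {0.25, 0.23, 0.23, 0.24, 0.12, 0.14} → pass.
0 of 4 fail.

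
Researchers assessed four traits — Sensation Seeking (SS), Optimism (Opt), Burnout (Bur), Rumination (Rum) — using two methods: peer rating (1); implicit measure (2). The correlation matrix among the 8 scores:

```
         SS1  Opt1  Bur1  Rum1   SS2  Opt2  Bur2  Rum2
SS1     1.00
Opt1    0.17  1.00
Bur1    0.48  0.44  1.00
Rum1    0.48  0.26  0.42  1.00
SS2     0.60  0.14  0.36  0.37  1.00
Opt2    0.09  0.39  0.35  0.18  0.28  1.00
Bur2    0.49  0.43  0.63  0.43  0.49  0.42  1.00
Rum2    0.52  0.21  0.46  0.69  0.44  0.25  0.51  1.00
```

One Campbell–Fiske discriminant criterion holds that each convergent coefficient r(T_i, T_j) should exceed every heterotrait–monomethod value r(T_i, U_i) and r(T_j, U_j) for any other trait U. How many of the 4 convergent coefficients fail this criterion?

1

Each convergent coefficient versus the relevant comparison correlations:
SS (methods 1·2): 0.60 vs {0.17, 0.28, 0.48, 0.49, 0.48, 0.44} → pass.
Opt (methods 1·2): 0.39 vs {0.17, 0.28, 0.44, 0.42, 0.26, 0.25} → fail.
Bur (methods 1·2): 0.63 vs {0.48, 0.49, 0.44, 0.42, 0.42, 0.51} → pass.
Rum (methods 1·2): 0.69 vs {0.48, 0.44, 0.26, 0.25, 0.42, 0.51} → pass.
1 of 4 fail.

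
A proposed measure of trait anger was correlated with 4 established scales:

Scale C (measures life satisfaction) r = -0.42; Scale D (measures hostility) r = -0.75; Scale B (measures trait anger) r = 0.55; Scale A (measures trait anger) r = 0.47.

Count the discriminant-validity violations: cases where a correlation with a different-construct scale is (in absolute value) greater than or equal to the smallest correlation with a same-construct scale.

Convergent (same construct = trait anger): Scale B, Scale A.
Smallest convergent = 0.47. Discriminant |r|: 0.42, 0.75; count ≥ 0.47 → 1.

1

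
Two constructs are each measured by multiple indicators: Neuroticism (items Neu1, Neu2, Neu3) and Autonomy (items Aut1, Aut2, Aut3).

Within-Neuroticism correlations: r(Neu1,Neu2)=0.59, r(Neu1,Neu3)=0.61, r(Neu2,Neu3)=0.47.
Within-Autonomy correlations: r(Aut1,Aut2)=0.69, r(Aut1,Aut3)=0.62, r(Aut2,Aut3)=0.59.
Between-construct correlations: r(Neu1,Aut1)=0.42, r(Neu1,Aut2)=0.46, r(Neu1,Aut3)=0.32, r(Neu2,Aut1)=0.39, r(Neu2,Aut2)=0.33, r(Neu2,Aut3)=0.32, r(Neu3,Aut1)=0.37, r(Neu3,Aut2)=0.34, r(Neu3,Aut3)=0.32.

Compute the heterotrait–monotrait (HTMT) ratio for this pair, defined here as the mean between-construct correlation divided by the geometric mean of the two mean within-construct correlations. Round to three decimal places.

0.612

Mean heterotrait r = 3.27/9 = 0.3633.
Mean within-Neu = 1.67/3 = 0.5567; mean within-Aut = 1.90/3 = 0.6333.
Geometric mean = √(0.5567 × 0.6333) = 0.5938.
HTMT = 0.3633 / 0.5938 = 0.612.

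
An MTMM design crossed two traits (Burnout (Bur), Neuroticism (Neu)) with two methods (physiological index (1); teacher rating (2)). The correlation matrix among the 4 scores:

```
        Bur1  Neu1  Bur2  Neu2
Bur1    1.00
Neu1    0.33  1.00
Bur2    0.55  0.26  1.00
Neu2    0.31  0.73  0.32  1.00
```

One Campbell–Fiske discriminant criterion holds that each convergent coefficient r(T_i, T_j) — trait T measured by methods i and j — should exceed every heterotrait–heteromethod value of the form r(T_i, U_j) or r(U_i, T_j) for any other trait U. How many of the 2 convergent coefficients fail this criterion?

0

Each convergent coefficient versus the relevant comparison correlations:
Bur (methods 1·2): 0.55 vs {0.31, 0.26} → pass.
Neu (methods 1·2): 0.73 vs {0.26, 0.31} → pass.
0 of 2 fail.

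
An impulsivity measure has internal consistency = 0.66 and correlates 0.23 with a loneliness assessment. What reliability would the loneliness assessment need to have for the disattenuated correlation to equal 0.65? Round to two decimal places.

0.19

r_true = r_obs / √(r_xx · r_yy) ⇒ 0.65 = 0.23 / √(0.66 · r_yy).
√(0.66 · r_yy) = 0.23 / 0.65 = 0.3538; 0.66 · r_yy = 0.1252; r_yy = 0.1252 / 0.66 ≈ 0.19.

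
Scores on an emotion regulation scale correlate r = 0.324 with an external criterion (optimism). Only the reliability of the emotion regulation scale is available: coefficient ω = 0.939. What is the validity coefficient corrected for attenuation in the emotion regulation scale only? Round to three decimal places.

0.334

Single correction: r_c = r_obs / √r_xx = 0.324 / √0.939 = 0.324 / 0.9690 ≈ 0.334.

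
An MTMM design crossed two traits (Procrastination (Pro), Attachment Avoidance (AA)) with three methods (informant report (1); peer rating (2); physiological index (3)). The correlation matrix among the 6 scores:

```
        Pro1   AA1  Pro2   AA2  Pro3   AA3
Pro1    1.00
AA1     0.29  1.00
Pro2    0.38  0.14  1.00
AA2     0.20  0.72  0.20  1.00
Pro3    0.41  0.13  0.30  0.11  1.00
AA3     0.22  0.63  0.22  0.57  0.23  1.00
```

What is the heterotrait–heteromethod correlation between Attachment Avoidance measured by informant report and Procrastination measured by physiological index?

0.13

Different traits and methods: r(AA1, Pro3) = 0.13.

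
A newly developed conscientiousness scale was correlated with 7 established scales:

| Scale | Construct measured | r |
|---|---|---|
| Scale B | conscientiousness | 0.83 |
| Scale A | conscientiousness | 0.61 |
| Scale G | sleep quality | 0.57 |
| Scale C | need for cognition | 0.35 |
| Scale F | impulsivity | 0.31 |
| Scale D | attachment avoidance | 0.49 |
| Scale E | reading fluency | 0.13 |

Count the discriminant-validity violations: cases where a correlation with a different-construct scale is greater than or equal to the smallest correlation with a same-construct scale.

Convergent (same construct = conscientiousness): Scale B, Scale A.
Smallest convergent = 0.61. Discriminant values: 0.57, 0.35, 0.31, 0.49, 0.13; count ≥ 0.61 → 0.

0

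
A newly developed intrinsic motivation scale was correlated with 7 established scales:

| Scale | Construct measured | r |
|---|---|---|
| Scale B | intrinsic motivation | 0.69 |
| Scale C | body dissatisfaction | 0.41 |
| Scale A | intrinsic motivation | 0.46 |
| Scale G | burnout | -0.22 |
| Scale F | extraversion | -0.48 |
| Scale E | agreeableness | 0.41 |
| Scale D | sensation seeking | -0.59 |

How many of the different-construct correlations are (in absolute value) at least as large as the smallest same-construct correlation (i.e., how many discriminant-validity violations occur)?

Convergent (same construct = intrinsic motivation): Scale B, Scale A.
Smallest convergent = 0.46. Discriminant |r|: 0.41, 0.22, 0.48, 0.41, 0.59; count ≥ 0.46 → 2.

2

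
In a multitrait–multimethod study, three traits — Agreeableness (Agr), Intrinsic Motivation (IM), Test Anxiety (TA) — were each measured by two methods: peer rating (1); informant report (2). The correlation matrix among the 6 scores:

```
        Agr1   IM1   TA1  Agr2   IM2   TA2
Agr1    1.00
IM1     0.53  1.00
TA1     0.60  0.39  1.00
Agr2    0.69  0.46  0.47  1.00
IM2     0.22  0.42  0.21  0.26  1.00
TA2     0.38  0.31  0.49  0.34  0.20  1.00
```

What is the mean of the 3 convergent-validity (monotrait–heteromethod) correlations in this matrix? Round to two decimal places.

Convergent values: 0.69, 0.42, 0.49; mean = 1.60/3 = 0.53.

0.53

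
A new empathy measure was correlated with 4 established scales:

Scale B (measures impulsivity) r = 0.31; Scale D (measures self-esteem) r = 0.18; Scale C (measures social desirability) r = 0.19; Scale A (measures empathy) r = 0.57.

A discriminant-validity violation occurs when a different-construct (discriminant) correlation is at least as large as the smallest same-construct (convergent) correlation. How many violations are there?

Convergent (same construct = empathy): Scale A.
Smallest convergent = 0.57. Discriminant values: 0.31, 0.18, 0.19; count ≥ 0.57 → 0.

0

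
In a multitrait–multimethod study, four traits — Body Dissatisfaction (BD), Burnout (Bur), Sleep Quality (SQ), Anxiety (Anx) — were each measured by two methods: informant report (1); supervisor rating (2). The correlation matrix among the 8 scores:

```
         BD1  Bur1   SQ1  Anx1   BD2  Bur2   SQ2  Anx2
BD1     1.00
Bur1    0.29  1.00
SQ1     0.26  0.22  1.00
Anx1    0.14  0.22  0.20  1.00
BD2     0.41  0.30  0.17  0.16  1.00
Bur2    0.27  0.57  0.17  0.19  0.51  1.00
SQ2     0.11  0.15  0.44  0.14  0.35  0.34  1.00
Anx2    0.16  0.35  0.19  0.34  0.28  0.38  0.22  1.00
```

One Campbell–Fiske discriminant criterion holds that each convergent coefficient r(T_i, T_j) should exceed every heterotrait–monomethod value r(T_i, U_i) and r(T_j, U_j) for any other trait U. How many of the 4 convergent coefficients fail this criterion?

Each convergent coefficient versus the relevant comparison correlations:
BD (methods 1·2): 0.41 vs {0.29, 0.51, 0.26, 0.35, 0.14, 0.28} → fail.
Bur (methods 1·2): 0.57 vs {0.29, 0.51, 0.22, 0.34, 0.22, 0.38} → pass.
SQ (methods 1·2): 0.44 vs {0.26, 0.35, 0.22, 0.34, 0.20, 0.22} → pass.
Anx (methods 1·2): 0.34 vs {0.14, 0.28, 0.22, 0.38, 0.20, 0.22} → fail.
2 of 4 fail.

2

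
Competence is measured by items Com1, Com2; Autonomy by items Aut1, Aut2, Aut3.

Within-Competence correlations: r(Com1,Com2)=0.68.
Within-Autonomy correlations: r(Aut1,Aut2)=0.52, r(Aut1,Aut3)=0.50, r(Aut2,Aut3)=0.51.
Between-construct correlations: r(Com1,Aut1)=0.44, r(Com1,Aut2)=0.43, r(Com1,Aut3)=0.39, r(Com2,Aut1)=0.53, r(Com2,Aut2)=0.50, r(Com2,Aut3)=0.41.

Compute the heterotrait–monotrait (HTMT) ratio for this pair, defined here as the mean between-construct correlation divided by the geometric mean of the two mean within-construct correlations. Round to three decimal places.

0.764

Between-construct mean = 2.70/6 = 0.4500.
Mean within-Com = 0.68/1 = 0.6800; mean within-Aut = 1.53/3 = 0.5100.
Geometric mean = √(0.6800 × 0.5100) = 0.5889.
HTMT = 0.4500 / 0.5889 = 0.764.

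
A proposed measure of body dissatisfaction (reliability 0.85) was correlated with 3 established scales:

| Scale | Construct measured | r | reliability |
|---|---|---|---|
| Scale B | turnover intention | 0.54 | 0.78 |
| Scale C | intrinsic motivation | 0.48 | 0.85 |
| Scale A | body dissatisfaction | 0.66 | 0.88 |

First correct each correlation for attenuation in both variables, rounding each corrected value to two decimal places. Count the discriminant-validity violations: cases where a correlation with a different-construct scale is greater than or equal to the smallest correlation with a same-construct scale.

Disattenuated r (r / √(r_scale · r_new)):
  Scale B (disc): 0.54 / √(0.78·0.85) = 0.66
  Scale C (disc): 0.48 / √(0.85·0.85) = 0.56
  Scale A (conv): 0.66 / √(0.88·0.85) = 0.76
Smallest convergent = 0.76. Discriminant values: 0.66, 0.56; count ≥ 0.76 → 0.

0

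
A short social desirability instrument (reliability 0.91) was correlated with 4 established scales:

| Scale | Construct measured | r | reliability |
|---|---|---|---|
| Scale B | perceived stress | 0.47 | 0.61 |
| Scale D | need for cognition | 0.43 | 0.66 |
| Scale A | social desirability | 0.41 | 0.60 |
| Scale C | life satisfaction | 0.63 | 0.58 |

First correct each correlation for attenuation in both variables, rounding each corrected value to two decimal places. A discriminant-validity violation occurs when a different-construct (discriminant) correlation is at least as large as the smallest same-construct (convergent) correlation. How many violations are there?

Disattenuated r (r / √(r_scale · r_new)):
  Scale B (disc): 0.47 / √(0.61·0.91) = 0.63
  Scale D (disc): 0.43 / √(0.66·0.91) = 0.55
  Scale A (conv): 0.41 / √(0.60·0.91) = 0.55
  Scale C (disc): 0.63 / √(0.58·0.91) = 0.87
Smallest convergent = 0.55. Discriminant values: 0.63, 0.55, 0.87; count ≥ 0.55 → 3.

3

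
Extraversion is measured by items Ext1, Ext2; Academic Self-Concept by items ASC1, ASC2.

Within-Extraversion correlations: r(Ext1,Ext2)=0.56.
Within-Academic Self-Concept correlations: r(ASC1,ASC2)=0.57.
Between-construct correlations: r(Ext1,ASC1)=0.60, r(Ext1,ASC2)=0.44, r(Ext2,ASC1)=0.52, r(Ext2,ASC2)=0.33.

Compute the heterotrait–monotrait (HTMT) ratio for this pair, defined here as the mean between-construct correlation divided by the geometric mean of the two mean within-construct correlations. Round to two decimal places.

Mean between = 1.89/4 = 0.4725.
Mean within-Ext = 0.56/1 = 0.5600; mean within-ASC = 0.57/1 = 0.5700.
Geometric mean = √(0.5600 × 0.5700) = 0.5650.
HTMT = 0.4725 / 0.5650 = 0.84.

0.84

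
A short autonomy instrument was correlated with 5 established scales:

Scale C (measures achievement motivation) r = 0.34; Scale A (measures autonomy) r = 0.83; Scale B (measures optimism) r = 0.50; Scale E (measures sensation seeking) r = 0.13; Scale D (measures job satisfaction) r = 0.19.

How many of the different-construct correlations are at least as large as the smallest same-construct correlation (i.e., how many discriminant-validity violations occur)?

0

Convergent (same construct = autonomy): Scale A.
Smallest convergent = 0.83. Discriminant values: 0.34, 0.50, 0.13, 0.19; count ≥ 0.83 → 0.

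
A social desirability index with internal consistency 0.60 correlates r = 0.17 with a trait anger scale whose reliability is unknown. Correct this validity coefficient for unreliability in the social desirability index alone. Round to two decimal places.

Single correction: r_c = r_obs / √r_xx = 0.17 / √0.60 = 0.17 / 0.7746 ≈ 0.22.

0.22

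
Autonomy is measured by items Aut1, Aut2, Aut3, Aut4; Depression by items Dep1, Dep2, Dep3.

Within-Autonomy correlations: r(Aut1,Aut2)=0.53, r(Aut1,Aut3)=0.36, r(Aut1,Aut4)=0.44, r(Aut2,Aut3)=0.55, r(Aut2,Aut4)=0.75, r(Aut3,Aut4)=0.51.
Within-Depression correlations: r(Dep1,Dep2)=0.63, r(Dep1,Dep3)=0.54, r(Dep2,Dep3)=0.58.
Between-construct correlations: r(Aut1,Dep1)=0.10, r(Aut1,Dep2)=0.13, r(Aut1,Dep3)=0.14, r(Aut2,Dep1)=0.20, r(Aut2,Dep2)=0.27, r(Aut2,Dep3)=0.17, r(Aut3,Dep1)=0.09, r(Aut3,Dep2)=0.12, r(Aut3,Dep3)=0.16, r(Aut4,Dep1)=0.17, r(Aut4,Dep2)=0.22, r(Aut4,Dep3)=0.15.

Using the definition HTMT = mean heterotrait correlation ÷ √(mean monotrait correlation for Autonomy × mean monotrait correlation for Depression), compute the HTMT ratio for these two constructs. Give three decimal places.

Mean between = 1.92/12 = 0.1600.
Mean within-Aut = 3.14/6 = 0.5233; mean within-Dep = 1.75/3 = 0.5833.
Geometric mean = √(0.5233 × 0.5833) = 0.5525.
HTMT = 0.1600 / 0.5525 = 0.290.

0.290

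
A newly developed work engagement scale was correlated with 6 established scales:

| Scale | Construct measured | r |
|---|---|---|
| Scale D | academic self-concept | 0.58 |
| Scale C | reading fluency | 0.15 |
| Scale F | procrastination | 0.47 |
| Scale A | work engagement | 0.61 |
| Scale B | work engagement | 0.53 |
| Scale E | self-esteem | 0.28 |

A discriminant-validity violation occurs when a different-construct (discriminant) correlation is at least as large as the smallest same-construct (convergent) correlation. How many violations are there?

1

Convergent (same construct = work engagement): Scale A, Scale B.
Smallest convergent = 0.53. Discriminant values: 0.58, 0.15, 0.47, 0.28; count ≥ 0.53 → 1.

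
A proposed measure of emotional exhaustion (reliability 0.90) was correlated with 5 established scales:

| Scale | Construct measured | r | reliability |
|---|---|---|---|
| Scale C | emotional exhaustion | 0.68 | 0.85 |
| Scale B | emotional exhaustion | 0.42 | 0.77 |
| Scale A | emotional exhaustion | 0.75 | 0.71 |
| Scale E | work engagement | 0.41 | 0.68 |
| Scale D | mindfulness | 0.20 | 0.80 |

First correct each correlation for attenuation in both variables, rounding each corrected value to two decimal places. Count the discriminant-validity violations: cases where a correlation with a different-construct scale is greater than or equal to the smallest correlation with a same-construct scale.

Disattenuated r (r / √(r_scale · r_new)):
  Scale C (conv): 0.68 / √(0.85·0.90) = 0.78
  Scale B (conv): 0.42 / √(0.77·0.90) = 0.50
  Scale A (conv): 0.75 / √(0.71·0.90) = 0.94
  Scale E (disc): 0.41 / √(0.68·0.90) = 0.52
  Scale D (disc): 0.20 / √(0.80·0.90) = 0.24
Smallest convergent = 0.50. Discriminant values: 0.52, 0.24; count ≥ 0.50 → 1.

1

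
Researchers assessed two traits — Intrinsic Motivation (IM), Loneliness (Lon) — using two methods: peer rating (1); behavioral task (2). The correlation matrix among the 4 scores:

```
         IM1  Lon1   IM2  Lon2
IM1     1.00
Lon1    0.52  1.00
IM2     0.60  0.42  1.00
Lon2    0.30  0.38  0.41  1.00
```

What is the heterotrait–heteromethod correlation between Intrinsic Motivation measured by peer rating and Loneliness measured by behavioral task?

Different traits and methods: r(IM1, Lon2) = 0.30.

0.30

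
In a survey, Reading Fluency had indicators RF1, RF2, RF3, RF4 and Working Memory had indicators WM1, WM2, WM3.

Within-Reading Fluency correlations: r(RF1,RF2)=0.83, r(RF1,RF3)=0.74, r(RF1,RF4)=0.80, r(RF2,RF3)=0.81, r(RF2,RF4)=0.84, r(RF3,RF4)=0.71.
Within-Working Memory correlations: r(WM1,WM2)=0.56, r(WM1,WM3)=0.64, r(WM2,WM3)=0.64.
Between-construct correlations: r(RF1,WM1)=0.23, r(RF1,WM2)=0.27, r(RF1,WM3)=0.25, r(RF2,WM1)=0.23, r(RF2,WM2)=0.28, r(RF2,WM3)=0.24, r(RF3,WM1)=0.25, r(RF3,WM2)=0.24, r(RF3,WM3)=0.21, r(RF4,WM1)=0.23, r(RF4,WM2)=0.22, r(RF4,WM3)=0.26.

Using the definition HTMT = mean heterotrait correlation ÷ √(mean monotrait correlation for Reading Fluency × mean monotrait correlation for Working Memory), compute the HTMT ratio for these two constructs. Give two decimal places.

Between-construct mean = 2.91/12 = 0.2425.
Mean within-RF = 4.73/6 = 0.7883; mean within-WM = 1.84/3 = 0.6133.
Geometric mean = √(0.7883 × 0.6133) = 0.6953.
HTMT = 0.2425 / 0.6953 = 0.35.

0.35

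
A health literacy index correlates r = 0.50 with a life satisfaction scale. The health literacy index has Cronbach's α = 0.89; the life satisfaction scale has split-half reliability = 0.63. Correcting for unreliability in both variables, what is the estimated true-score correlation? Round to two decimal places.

r_true = r_obs / √(r_xx · r_yy) = 0.50 / √(0.89 × 0.63) = 0.50 / √0.5607 = 0.50 / 0.7488 ≈ 0.67.

0.67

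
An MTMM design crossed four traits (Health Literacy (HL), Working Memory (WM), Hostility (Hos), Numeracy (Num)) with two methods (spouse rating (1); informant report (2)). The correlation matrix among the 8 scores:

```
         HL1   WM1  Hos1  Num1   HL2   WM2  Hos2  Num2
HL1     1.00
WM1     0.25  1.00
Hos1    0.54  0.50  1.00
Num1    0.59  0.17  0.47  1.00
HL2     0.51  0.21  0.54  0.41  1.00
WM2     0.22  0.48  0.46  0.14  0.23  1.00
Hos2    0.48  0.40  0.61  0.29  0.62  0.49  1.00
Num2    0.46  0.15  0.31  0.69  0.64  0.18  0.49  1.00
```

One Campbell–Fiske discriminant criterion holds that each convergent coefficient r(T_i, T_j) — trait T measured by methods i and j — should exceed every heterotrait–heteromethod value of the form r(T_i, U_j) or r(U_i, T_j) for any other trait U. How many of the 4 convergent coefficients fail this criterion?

1

Each convergent coefficient versus the relevant comparison correlations:
HL (methods 1·2): 0.51 vs {0.22, 0.21, 0.48, 0.54, 0.46, 0.41} → fail.
WM (methods 1·2): 0.48 vs {0.21, 0.22, 0.40, 0.46, 0.15, 0.14} → pass.
Hos (methods 1·2): 0.61 vs {0.54, 0.48, 0.46, 0.40, 0.31, 0.29} → pass.
Num (methods 1·2): 0.69 vs {0.41, 0.46, 0.14, 0.15, 0.29, 0.31} → pass.
1 of 4 fail.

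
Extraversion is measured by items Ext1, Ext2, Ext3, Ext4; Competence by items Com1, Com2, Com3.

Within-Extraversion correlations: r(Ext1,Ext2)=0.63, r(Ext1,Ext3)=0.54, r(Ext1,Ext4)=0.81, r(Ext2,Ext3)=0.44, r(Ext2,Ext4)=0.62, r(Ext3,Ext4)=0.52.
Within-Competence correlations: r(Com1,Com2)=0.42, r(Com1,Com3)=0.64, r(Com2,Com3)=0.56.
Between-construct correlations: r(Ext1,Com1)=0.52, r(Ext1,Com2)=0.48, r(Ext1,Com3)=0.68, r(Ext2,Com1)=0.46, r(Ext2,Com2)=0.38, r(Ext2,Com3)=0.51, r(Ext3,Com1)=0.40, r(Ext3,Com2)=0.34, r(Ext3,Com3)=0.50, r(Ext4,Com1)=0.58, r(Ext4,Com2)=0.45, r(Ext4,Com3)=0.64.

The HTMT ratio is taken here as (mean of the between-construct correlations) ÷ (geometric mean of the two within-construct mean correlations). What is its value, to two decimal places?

0.87

Mean between = 5.94/12 = 0.4950.
Mean within-Ext = 3.56/6 = 0.5933; mean within-Com = 1.62/3 = 0.5400.
Geometric mean = √(0.5933 × 0.5400) = 0.5660.
HTMT = 0.4950 / 0.5660 = 0.87.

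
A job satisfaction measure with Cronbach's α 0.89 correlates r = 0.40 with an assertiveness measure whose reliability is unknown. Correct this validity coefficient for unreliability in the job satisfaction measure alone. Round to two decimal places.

0.42

Single correction: r_c = r_obs / √r_xx = 0.40 / √0.89 = 0.40 / 0.9434 ≈ 0.42.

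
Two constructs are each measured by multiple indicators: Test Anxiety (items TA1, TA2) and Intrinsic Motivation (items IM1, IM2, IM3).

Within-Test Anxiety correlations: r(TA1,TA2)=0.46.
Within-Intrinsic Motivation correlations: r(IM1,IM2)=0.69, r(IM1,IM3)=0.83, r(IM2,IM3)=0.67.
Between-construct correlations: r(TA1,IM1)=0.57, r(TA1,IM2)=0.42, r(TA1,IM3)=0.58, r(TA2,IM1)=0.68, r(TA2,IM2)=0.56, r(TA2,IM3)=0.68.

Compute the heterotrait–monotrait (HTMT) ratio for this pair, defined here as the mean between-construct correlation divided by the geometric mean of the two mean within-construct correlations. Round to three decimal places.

Between-construct mean = 3.49/6 = 0.5817.
Mean within-TA = 0.46/1 = 0.4600; mean within-IM = 2.19/3 = 0.7300.
Geometric mean = √(0.4600 × 0.7300) = 0.5795.
HTMT = 0.5817 / 0.5795 = 1.004.

1.004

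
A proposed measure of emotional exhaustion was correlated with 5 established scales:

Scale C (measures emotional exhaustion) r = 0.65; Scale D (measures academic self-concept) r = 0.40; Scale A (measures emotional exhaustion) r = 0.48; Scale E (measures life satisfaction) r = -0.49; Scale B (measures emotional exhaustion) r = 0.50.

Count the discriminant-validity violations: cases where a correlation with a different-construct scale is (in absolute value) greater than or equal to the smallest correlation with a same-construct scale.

Convergent (same construct = emotional exhaustion): Scale C, Scale A, Scale B.
Smallest convergent = 0.48. Discriminant |r|: 0.40, 0.49; count ≥ 0.48 → 1.

1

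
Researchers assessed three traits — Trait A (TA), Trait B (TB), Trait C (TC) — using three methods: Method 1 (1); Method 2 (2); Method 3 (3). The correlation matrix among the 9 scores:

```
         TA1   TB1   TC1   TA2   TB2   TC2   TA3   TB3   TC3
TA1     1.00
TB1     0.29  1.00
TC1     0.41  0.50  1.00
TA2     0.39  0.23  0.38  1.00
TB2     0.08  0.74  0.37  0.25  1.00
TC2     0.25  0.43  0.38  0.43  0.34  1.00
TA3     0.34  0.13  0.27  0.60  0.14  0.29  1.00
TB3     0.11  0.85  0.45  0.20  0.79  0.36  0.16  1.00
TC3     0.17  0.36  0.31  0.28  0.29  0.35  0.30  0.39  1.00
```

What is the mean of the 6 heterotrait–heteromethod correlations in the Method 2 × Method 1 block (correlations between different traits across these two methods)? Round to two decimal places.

HTHM values (method 2 × method 1): 0.23, 0.38, 0.08, 0.37, 0.25, 0.43; mean = 1.74/6 = 0.29.

0.29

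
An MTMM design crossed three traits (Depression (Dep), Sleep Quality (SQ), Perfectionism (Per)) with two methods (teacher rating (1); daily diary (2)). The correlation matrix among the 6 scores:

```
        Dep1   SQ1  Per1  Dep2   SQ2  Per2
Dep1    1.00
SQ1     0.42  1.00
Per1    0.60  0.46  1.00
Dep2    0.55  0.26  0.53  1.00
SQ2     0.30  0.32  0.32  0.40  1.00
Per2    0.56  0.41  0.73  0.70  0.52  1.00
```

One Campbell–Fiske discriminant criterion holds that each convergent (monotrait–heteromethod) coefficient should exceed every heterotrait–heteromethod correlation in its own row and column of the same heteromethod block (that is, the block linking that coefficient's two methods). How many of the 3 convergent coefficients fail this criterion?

Each convergent coefficient versus the relevant comparison correlations:
Dep (methods 1·2): 0.55 vs {0.30, 0.26, 0.56, 0.53} → fail.
SQ (methods 1·2): 0.32 vs {0.26, 0.30, 0.41, 0.32} → fail.
Per (methods 1·2): 0.73 vs {0.53, 0.56, 0.32, 0.41} → pass.
2 of 3 fail.

2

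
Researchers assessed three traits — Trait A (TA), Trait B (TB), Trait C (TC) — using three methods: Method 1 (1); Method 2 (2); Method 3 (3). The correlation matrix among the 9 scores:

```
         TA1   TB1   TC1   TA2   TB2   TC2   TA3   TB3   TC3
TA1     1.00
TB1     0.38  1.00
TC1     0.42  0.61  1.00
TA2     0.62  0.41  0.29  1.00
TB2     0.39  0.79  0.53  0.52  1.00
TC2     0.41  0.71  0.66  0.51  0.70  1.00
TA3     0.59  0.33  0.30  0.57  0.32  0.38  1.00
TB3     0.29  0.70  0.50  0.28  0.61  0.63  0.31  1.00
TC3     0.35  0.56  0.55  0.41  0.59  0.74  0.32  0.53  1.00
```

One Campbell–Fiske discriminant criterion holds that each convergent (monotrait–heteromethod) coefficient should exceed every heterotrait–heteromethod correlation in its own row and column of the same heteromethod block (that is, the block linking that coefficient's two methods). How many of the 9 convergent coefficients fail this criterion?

Checking each validity diagonal entry against its comparison values:
TA (methods 1·2): 0.62 vs {0.39, 0.41, 0.41, 0.29} → pass.
TA (methods 1·3): 0.59 vs {0.29, 0.33, 0.35, 0.30} → pass.
TA (methods 2·3): 0.57 vs {0.28, 0.32, 0.41, 0.38} → pass.
TB (methods 1·2): 0.79 vs {0.41, 0.39, 0.71, 0.53} → pass.
TB (methods 1·3): 0.70 vs {0.33, 0.29, 0.56, 0.50} → pass.
TB (methods 2·3): 0.61 vs {0.32, 0.28, 0.59, 0.63} → fail.
TC (methods 1·2): 0.66 vs {0.29, 0.41, 0.53, 0.71} → fail.
TC (methods 1·3): 0.55 vs {0.30, 0.35, 0.50, 0.56} → fail.
TC (methods 2·3): 0.74 vs {0.38, 0.41, 0.63, 0.59} → pass.
3 of 9 fail.

3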